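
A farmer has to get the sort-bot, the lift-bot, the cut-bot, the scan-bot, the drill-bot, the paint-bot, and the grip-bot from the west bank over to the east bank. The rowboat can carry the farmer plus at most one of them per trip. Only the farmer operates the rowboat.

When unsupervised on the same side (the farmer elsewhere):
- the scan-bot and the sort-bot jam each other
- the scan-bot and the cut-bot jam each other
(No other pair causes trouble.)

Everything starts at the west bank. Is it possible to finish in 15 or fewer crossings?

Yes

Yes — this plan uses 15 crossings (≤ 15):
1. Farmer goes to the east bank with the scan-bot.
2. Farmer goes back to the west bank alone.
3. Farmer goes to the east bank with the sort-bot.
4. Farmer goes back to the west bank with the scan-bot.
5. Farmer goes to the east bank with the cut-bot.
6. Farmer goes back to the west bank alone.
7. Farmer goes to the east bank with the lift-bot.
8. Farmer goes back to the west bank alone.
9. Farmer goes to the east bank with the drill-bot.
10. Farmer goes back to the west bank alone.
11. Farmer goes to the east bank with the paint-bot.
12. Farmer goes back to the west bank alone.
13. Farmer goes to the east bank with the grip-bot.
14. Farmer goes back to the west bank alone.
15. Farmer goes to the east bank with the scan-bot.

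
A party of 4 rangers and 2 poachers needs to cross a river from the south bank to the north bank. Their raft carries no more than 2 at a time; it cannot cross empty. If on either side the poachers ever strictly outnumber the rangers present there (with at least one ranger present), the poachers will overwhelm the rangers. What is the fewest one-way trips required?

Counting alone: each trip to the north bank takes at most 2 across and each return brings at least 1 back, so after t trips out (and t−1 returns) at most 2t − (t−1) of the 6 are across; that first reaches 6 at t = 5, so at least 9 crossings are needed.
The plan below uses exactly 9 crossings, so it is optimal:
1. 2 poachers → the north bank.  (the south bank: 4R 0P; the north bank: 0R 2P)
2. 1 poacher ← the south bank.  (the south bank: 4R 1P; the north bank: 0R 1P)
3. 2 rangers → the north bank.  (the south bank: 2R 1P; the north bank: 2R 1P)
4. 1 poacher ← the south bank.  (the south bank: 2R 2P; the north bank: 2R 0P)
5. 2 poachers → the north bank.  (the south bank: 2R 0P; the north bank: 2R 2P)
6. 1 poacher ← the south bank.  (the south bank: 2R 1P; the north bank: 2R 1P)
7. 1 ranger and 1 poacher → the north bank.  (the south bank: 1R 0P; the north bank: 3R 2P)
8. 1 poacher ← the south bank.  (the south bank: 1R 1P; the north bank: 3R 1P)
9. 1 ranger and 1 poacher → the north bank.  (the south bank: 0R 0P; the north bank: 4R 2P)

9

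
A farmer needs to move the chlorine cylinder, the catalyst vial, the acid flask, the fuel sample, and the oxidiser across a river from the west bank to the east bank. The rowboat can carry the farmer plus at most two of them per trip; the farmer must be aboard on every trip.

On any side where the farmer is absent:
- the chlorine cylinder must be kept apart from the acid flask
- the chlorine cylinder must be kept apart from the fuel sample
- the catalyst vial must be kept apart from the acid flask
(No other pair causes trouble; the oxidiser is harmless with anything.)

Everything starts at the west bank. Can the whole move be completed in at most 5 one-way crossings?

Yes — this plan uses 5 crossings (≤ 5):
1. Farmer goes to the east bank with the catalyst vial and the chlorine cylinder.
2. Farmer goes back to the west bank alone.
3. Farmer goes to the east bank with the oxidiser.
4. Farmer goes back to the west bank alone.
5. Farmer goes to the east bank with the acid flask and the fuel sample.

Yes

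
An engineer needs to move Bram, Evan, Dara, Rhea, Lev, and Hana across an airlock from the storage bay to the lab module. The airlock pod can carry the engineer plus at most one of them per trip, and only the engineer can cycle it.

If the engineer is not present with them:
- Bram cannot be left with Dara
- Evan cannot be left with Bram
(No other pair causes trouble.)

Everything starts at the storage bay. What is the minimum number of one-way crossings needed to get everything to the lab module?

13

Counting alone: the engineer can take at most 1 across per trip to the lab module, so moving all 6 needs at least 6 loaded trips out, with a return between consecutive ones — at least 11 crossings.
The safety rule pushes this higher. Following every safe sequence of crossings, the most of the 6 that can be at the lab module as the airlock pod arrives there on crossing 11 is 5 — never all 6.
So no plan with fewer than 13 crossings exists, and this one achieves 13:
1. Engineer goes to the lab module with Bram.
2. Engineer goes back to the storage bay alone.
3. Engineer goes to the lab module with Evan.
4. Engineer goes back to the storage bay with Bram.
5. Engineer goes to the lab module with Dara.
6. Engineer goes back to the storage bay alone.
7. Engineer goes to the lab module with Rhea.
8. Engineer goes back to the storage bay alone.
9. Engineer goes to the lab module with Lev.
10. Engineer goes back to the storage bay alone.
11. Engineer goes to the lab module with Hana.
12. Engineer goes back to the storage bay alone.
13. Engineer goes to the lab module with Bram.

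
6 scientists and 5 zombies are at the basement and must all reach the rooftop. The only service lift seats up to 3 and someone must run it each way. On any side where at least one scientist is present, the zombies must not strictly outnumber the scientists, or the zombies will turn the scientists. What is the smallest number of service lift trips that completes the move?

Counting alone: each trip to the rooftop takes at most 3 across and each return brings at least 1 back, so after t trips out (and t−1 returns) at most 3t − (t−1) of the 11 are across; that first reaches 11 at t = 5, so at least 9 crossings are needed.
The plan below uses exactly 9 crossings, so it is optimal:
1. 3 zombies → the rooftop.  (the basement: 6S 2Z; the rooftop: 0S 3Z)
2. 1 zombie ← the basement.  (the basement: 6S 3Z; the rooftop: 0S 2Z)
3. 3 scientists → the rooftop.  (the basement: 3S 3Z; the rooftop: 3S 2Z)
4. 1 scientist ← the basement.  (the basement: 4S 3Z; the rooftop: 2S 2Z)
5. 2 scientists and 1 zombie → the rooftop.  (the basement: 2S 2Z; the rooftop: 4S 3Z)
6. 1 scientist ← the basement.  (the basement: 3S 2Z; the rooftop: 3S 3Z)
7. 2 scientists and 1 zombie → the rooftop.  (the basement: 1S 1Z; the rooftop: 5S 4Z)
8. 1 scientist ← the basement.  (the basement: 2S 1Z; the rooftop: 4S 4Z)
9. 2 scientists and 1 zombie → the rooftop.  (the basement: 0S 0Z; the rooftop: 6S 5Z)

9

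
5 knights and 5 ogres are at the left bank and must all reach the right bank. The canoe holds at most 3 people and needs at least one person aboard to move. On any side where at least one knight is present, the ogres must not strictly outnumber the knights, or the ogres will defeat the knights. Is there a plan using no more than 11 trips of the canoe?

Yes — this plan uses 11 crossings (≤ 11):
1. 2 ogres → the right bank.  (the left bank: 5K 3O; the right bank: 0K 2O)
2. 1 ogre ← the left bank.  (the left bank: 5K 4O; the right bank: 0K 1O)
3. 3 ogres → the right bank.  (the left bank: 5K 1O; the right bank: 0K 4O)
4. 1 ogre ← the left bank.  (the left bank: 5K 2O; the right bank: 0K 3O)
5. 3 knights → the right bank.  (the left bank: 2K 2O; the right bank: 3K 3O)
6. 1 knight and 1 ogre ← the left bank.  (the left bank: 3K 3O; the right bank: 2K 2O)
7. 3 knights → the right bank.  (the left bank: 0K 3O; the right bank: 5K 2O)
8. 1 ogre ← the left bank.  (the left bank: 0K 4O; the right bank: 5K 1O)
9. 2 ogres → the right bank.  (the left bank: 0K 2O; the right bank: 5K 3O)
10. 1 ogre ← the left bank.  (the left bank: 0K 3O; the right bank: 5K 2O)
11. 3 ogres → the right bank.  (the left bank: 0K 0O; the right bank: 5K 5O)

Yes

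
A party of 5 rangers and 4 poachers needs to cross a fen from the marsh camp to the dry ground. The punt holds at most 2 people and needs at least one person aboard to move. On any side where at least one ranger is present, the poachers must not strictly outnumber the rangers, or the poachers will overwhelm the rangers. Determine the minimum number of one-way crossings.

15

Counting alone: each trip to the dry ground takes at most 2 across and each return brings at least 1 back, so after t trips out (and t−1 returns) at most 2t − (t−1) of the 9 are across; that first reaches 9 at t = 8, so at least 15 crossings are needed.
The plan below uses exactly 15 crossings, so it is optimal:
1. 2 poachers → the dry ground.  (the marsh camp: 5R 2P; the dry ground: 0R 2P)
2. 1 poacher ← the marsh camp.  (the marsh camp: 5R 3P; the dry ground: 0R 1P)
3. 2 poachers → the dry ground.  (the marsh camp: 5R 1P; the dry ground: 0R 3P)
4. 1 poacher ← the marsh camp.  (the marsh camp: 5R 2P; the dry ground: 0R 2P)
5. 2 rangers → the dry ground.  (the marsh camp: 3R 2P; the dry ground: 2R 2P)
6. 1 poacher ← the marsh camp.  (the marsh camp: 3R 3P; the dry ground: 2R 1P)
7. 1 ranger and 1 poacher → the dry ground.  (the marsh camp: 2R 2P; the dry ground: 3R 2P)
8. 1 ranger ← the marsh camp.  (the marsh camp: 3R 2P; the dry ground: 2R 2P)
9. 1 ranger and 1 poacher → the dry ground.  (the marsh camp: 2R 1P; the dry ground: 3R 3P)
10. 1 poacher ← the marsh camp.  (the marsh camp: 2R 2P; the dry ground: 3R 2P)
11. 1 ranger and 1 poacher → the dry ground.  (the marsh camp: 1R 1P; the dry ground: 4R 3P)
12. 1 ranger ← the marsh camp.  (the marsh camp: 2R 1P; the dry ground: 3R 3P)
13. 1 ranger and 1 poacher → the dry ground.  (the marsh camp: 1R 0P; the dry ground: 4R 4P)
14. 1 poacher ← the marsh camp.  (the marsh camp: 1R 1P; the dry ground: 4R 3P)
15. 1 ranger and 1 poacher → the dry ground.  (the marsh camp: 0R 0P; the dry ground: 5R 4P)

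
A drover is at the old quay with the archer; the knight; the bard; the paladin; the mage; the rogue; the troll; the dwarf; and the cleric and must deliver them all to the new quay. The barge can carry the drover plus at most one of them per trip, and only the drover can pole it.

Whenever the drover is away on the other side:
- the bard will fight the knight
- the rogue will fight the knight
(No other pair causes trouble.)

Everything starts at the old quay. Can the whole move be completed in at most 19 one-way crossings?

Yes

Yes — this plan uses 19 crossings (≤ 19):
1. Drover goes to the new quay with the knight.
2. Drover goes back to the old quay alone.
3. Drover goes to the new quay with the archer.
4. Drover goes back to the old quay alone.
5. Drover goes to the new quay with the bard.
6. Drover goes back to the old quay with the knight.
7. Drover goes to the new quay with the rogue.
8. Drover goes back to the old quay alone.
9. Drover goes to the new quay with the paladin.
10. Drover goes back to the old quay alone.
11. Drover goes to the new quay with the mage.
12. Drover goes back to the old quay alone.
13. Drover goes to the new quay with the troll.
14. Drover goes back to the old quay alone.
15. Drover goes to the new quay with the dwarf.
16. Drover goes back to the old quay alone.
17. Drover goes to the new quay with the cleric.
18. Drover goes back to the old quay alone.
19. Drover goes to the new quay with the knight.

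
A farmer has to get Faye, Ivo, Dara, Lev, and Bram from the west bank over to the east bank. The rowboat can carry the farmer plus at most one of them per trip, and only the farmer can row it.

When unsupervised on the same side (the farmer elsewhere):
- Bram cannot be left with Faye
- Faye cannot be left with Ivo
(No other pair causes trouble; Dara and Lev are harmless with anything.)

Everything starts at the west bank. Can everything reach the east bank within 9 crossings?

Counting alone: the farmer can take at most 1 across per trip to the east bank, so moving all 5 needs at least 5 loaded trips out, with a return between consecutive ones — at least 9 crossings.
The safety rule pushes this higher. Following every safe sequence of crossings, the most of the 5 that can be at the east bank as the rowboat arrives there on crossing 9 is 4 — never all 5.
So the move cannot be finished within 9 crossings. (The shortest complete plan takes 11:)
1. Farmer goes to the east bank with Faye.
2. Farmer goes back to the west bank alone.
3. Farmer goes to the east bank with Ivo.
4. Farmer goes back to the west bank with Faye.
5. Farmer goes to the east bank with Bram.
6. Farmer goes back to the west bank alone.
7. Farmer goes to the east bank with Dara.
8. Farmer goes back to the west bank alone.
9. Farmer goes to the east bank with Lev.
10. Farmer goes back to the west bank alone.
11. Farmer goes to the east bank with Faye.

No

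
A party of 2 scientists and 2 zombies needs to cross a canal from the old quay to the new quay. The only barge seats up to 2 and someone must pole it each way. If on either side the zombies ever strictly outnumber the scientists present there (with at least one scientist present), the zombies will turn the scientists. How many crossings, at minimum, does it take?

Counting alone: each trip to the new quay takes at most 2 across and each return brings at least 1 back, so after t trips out (and t−1 returns) at most 2t − (t−1) of the 4 are across; that first reaches 4 at t = 3, so at least 5 crossings are needed.
The plan below uses exactly 5 crossings, so it is optimal:
1. 2 zombies → the new quay.  (the old quay: 2S 0Z; the new quay: 0S 2Z)
2. 1 zombie ← the old quay.  (the old quay: 2S 1Z; the new quay: 0S 1Z)
3. 2 scientists → the new quay.  (the old quay: 0S 1Z; the new quay: 2S 1Z)
4. 1 zombie ← the old quay.  (the old quay: 0S 2Z; the new quay: 2S 0Z)
5. 2 zombies → the new quay.  (the old quay: 0S 0Z; the new quay: 2S 2Z)

5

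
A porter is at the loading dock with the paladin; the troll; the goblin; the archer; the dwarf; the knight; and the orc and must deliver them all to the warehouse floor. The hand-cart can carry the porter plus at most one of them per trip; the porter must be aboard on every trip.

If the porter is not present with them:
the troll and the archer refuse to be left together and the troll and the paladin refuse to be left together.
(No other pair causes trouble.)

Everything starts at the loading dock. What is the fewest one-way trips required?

15

Counting alone: the porter can take at most 1 across per trip to the warehouse floor, so moving all 7 needs at least 7 loaded trips out, with a return between consecutive ones — at least 13 crossings.
The safety rule pushes this higher. Following every safe sequence of crossings, the most of the 7 that can be at the warehouse floor as the hand-cart arrives there on crossing 13 is 6 — never all 7.
So no plan with fewer than 15 crossings exists, and this one achieves 15:
1. Porter goes to the warehouse floor with the troll.
2. Porter goes back to the loading dock alone.
3. Porter goes to the warehouse floor with the paladin.
4. Porter goes back to the loading dock with the troll.
5. Porter goes to the warehouse floor with the archer.
6. Porter goes back to the loading dock alone.
7. Porter goes to the warehouse floor with the goblin.
8. Porter goes back to the loading dock alone.
9. Porter goes to the warehouse floor with the dwarf.
10. Porter goes back to the loading dock alone.
11. Porter goes to the warehouse floor with the knight.
12. Porter goes back to the loading dock alone.
13. Porter goes to the warehouse floor with the orc.
14. Porter goes back to the loading dock alone.
15. Porter goes to the warehouse floor with the troll.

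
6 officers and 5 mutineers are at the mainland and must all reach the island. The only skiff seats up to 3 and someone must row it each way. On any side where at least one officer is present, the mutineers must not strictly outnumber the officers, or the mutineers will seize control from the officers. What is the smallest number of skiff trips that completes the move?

9

Counting alone: each trip to the island takes at most 3 across and each return brings at least 1 back, so after t trips out (and t−1 returns) at most 3t − (t−1) of the 11 are across; that first reaches 11 at t = 5, so at least 9 crossings are needed.
The plan below uses exactly 9 crossings, so it is optimal:
1. 3 mutineers → the island.  (the mainland: 6O 2M; the island: 0O 3M)
2. 1 mutineer ← the mainland.  (the mainland: 6O 3M; the island: 0O 2M)
3. 3 officers → the island.  (the mainland: 3O 3M; the island: 3O 2M)
4. 1 officer ← the mainland.  (the mainland: 4O 3M; the island: 2O 2M)
5. 2 officers and 1 mutineer → the island.  (the mainland: 2O 2M; the island: 4O 3M)
6. 1 officer ← the mainland.  (the mainland: 3O 2M; the island: 3O 3M)
7. 2 officers and 1 mutineer → the island.  (the mainland: 1O 1M; the island: 5O 4M)
8. 1 officer ← the mainland.  (the mainland: 2O 1M; the island: 4O 4M)
9. 2 officers and 1 mutineer → the island.  (the mainland: 0O 0M; the island: 6O 5M)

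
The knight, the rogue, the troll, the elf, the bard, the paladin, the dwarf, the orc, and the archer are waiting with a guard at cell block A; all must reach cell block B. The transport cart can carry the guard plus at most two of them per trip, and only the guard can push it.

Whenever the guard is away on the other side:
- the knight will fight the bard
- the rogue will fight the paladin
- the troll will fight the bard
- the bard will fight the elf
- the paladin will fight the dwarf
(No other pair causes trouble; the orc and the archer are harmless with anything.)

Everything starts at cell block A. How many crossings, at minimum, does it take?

Counting alone: the guard can take at most 2 across per trip to cell block B, so moving all 9 needs at least 5 loaded trips out, with a return between consecutive ones — at least 9 crossings.
The safety rule pushes this higher. Following every safe sequence of crossings, the most of the 9 that can be at cell block B as the transport cart arrives there on crossing 9 is 8 — never all 9.
So no plan with fewer than 11 crossings exists, and this one achieves 11:
1. Guard goes to cell block B with the bard and the paladin.
2. Guard goes back to cell block A alone.
3. Guard goes to cell block B with the knight.
4. Guard goes back to cell block A with the bard.
5. Guard goes to cell block B with the elf and the troll.
6. Guard goes back to cell block A alone.
7. Guard goes to cell block B with the dwarf and the rogue.
8. Guard goes back to cell block A with the paladin.
9. Guard goes to cell block B with the archer and the orc.
10. Guard goes back to cell block A alone.
11. Guard goes to cell block B with the bard and the paladin.

11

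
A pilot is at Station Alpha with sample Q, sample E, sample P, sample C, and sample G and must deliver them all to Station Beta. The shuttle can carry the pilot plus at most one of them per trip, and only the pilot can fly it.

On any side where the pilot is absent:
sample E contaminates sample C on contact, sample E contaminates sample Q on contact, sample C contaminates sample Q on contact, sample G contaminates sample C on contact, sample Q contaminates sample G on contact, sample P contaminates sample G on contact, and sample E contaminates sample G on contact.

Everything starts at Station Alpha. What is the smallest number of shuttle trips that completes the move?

impossible

Whatever the first load, the items left behind include a forbidden pair without the pilot. No opening move is safe, so no plan exists.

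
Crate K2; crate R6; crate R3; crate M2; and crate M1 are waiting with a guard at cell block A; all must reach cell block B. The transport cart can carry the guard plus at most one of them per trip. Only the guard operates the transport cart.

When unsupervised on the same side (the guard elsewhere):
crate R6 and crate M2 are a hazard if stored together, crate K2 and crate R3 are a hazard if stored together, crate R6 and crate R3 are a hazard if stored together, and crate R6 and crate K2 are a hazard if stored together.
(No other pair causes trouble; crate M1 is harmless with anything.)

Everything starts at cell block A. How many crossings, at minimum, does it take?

Whatever the first load, the items left behind include a forbidden pair without the guard. No opening move is safe, so no plan exists.

impossible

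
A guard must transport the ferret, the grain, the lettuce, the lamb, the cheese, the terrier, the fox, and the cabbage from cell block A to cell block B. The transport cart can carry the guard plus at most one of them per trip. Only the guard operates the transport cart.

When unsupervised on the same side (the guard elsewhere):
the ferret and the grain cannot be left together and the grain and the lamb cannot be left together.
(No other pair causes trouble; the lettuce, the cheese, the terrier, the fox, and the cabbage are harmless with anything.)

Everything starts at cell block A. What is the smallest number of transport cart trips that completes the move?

Counting alone: the guard can take at most 1 across per trip to cell block B, so moving all 8 needs at least 8 loaded trips out, with a return between consecutive ones — at least 15 crossings.
The safety rule pushes this higher. Following every safe sequence of crossings, the most of the 8 that can be at cell block B as the transport cart arrives there on crossing 15 is 7 — never all 8.
So no plan with fewer than 17 crossings exists, and this one achieves 17:
1. Guard goes to cell block B with the grain.
2. Guard goes back to cell block A alone.
3. Guard goes to cell block B with the ferret.
4. Guard goes back to cell block A with the grain.
5. Guard goes to cell block B with the lamb.
6. Guard goes back to cell block A alone.
7. Guard goes to cell block B with the lettuce.
8. Guard goes back to cell block A alone.
9. Guard goes to cell block B with the cheese.
10. Guard goes back to cell block A alone.
11. Guard goes to cell block B with the terrier.
12. Guard goes back to cell block A alone.
13. Guard goes to cell block B with the fox.
14. Guard goes back to cell block A alone.
15. Guard goes to cell block B with the cabbage.
16. Guard goes back to cell block A alone.
17. Guard goes to cell block B with the grain.

17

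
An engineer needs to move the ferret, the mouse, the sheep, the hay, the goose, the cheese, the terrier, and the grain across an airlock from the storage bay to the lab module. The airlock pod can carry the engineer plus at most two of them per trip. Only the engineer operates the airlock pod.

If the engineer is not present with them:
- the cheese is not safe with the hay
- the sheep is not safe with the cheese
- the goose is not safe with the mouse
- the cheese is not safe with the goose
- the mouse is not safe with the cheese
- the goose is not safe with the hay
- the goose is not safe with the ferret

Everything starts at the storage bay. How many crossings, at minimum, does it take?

13

Counting alone: the engineer can take at most 2 across per trip to the lab module, so moving all 8 needs at least 4 loaded trips out, with a return between consecutive ones — at least 7 crossings.
The safety rule pushes this higher. Following every safe sequence of crossings, the most of the 8 that can be at the lab module as the airlock pod arrives there on crossings 7, 9, 11 is 5, 6, 7 respectively — never all 8.
So no plan with fewer than 13 crossings exists, and this one achieves 13:
1. Engineer goes to the lab module with the cheese and the goose.  [the storage bay: the ferret, the grain, the hay, the mouse, the sheep, the terrier | the lab module: the cheese, the goose]
2. Engineer goes back to the storage bay with the goose.  [the storage bay: the ferret, the goose, the grain, the hay, the mouse, the sheep, the terrier | the lab module: the cheese]
3. Engineer goes to the lab module with the ferret and the goose.  [the storage bay: the grain, the hay, the mouse, the sheep, the terrier | the lab module: the cheese, the ferret, the goose]
4. Engineer goes back to the storage bay with the goose.  [the storage bay: the goose, the grain, the hay, the mouse, the sheep, the terrier | the lab module: the cheese, the ferret]
5. Engineer goes to the lab module with the hay and the mouse.  [the storage bay: the goose, the grain, the sheep, the terrier | the lab module: the cheese, the ferret, the hay, the mouse]
6. Engineer goes back to the storage bay with the cheese.  [the storage bay: the cheese, the goose, the grain, the sheep, the terrier | the lab module: the ferret, the hay, the mouse]
7. Engineer goes to the lab module with the goose and the sheep.  [the storage bay: the cheese, the grain, the terrier | the lab module: the ferret, the goose, the hay, the mouse, the sheep]
8. Engineer goes back to the storage bay with the goose.  [the storage bay: the cheese, the goose, the grain, the terrier | the lab module: the ferret, the hay, the mouse, the sheep]
9. Engineer goes to the lab module with the goose and the terrier.  [the storage bay: the cheese, the grain | the lab module: the ferret, the goose, the hay, the mouse, the sheep, the terrier]
10. Engineer goes back to the storage bay with the goose.  [the storage bay: the cheese, the goose, the grain | the lab module: the ferret, the hay, the mouse, the sheep, the terrier]
11. Engineer goes to the lab module with the goose and the grain.  [the storage bay: the cheese | the lab module: the ferret, the goose, the grain, the hay, the mouse, the sheep, the terrier]
12. Engineer goes back to the storage bay with the goose.  [the storage bay: the cheese, the goose | the lab module: the ferret, the grain, the hay, the mouse, the sheep, the terrier]
13. Engineer goes to the lab module with the cheese and the goose.  [the storage bay: — | the lab module: the cheese, the ferret, the goose, the grain, the hay, the mouse, the sheep, the terrier]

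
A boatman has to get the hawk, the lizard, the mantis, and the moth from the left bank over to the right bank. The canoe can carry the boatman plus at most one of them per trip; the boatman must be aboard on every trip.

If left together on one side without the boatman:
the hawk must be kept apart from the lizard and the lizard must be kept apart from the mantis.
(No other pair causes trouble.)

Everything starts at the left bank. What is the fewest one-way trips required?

9

Counting alone: the boatman can take at most 1 across per trip to the right bank, so moving all 4 needs at least 4 loaded trips out, with a return between consecutive ones — at least 7 crossings.
The safety rule pushes this higher. Following every safe sequence of crossings, the most of the 4 that can be at the right bank as the canoe arrives there on crossing 7 is 3 — never all 4.
So no plan with fewer than 9 crossings exists, and this one achieves 9:
1. Boatman goes to the right bank with the lizard.  [the left bank: the hawk, the mantis, the moth | the right bank: the lizard]
2. Boatman goes back to the left bank alone.  [the left bank: the hawk, the mantis, the moth | the right bank: the lizard]
3. Boatman goes to the right bank with the hawk.  [the left bank: the mantis, the moth | the right bank: the hawk, the lizard]
4. Boatman goes back to the left bank with the lizard.  [the left bank: the lizard, the mantis, the moth | the right bank: the hawk]
5. Boatman goes to the right bank with the mantis.  [the left bank: the lizard, the moth | the right bank: the hawk, the mantis]
6. Boatman goes back to the left bank alone.  [the left bank: the lizard, the moth | the right bank: the hawk, the mantis]
7. Boatman goes to the right bank with the moth.  [the left bank: the lizard | the right bank: the hawk, the mantis, the moth]
8. Boatman goes back to the left bank alone.  [the left bank: the lizard | the right bank: the hawk, the mantis, the moth]
9. Boatman goes to the right bank with the lizard.  [the left bank: — | the right bank: the hawk, the lizard, the mantis, the moth]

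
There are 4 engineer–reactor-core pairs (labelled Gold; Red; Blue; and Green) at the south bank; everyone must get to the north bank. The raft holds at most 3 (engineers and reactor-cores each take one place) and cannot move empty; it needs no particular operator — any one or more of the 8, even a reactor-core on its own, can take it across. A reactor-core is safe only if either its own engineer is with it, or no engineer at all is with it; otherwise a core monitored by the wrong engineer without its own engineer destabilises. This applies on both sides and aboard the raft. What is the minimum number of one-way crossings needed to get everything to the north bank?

Counting alone: each trip to the north bank takes at most 3 across and each return brings at least 1 back, so after t trips out (and t−1 returns) at most 3t − (t−1) of the 8 are across; that first reaches 8 at t = 4, so at least 7 crossings are needed.
The safety rule pushes this higher. Following every safe sequence of crossings, the most of the 8 that can be at the north bank as the raft arrives there on crossing 7 is 7 — never all 8.
So no plan with fewer than 9 crossings exists, and this one achieves 9:
1. engineer Gold and reactor-core Gold cross → the north bank.
2. engineer Gold crosses ← the south bank.
3. engineer Gold, engineer Red, and reactor-core Red cross → the north bank.
4. engineer Gold and reactor-core Gold cross ← the south bank.
5. engineer Blue, engineer Gold, and engineer Green cross → the north bank.
6. reactor-core Red crosses ← the south bank.
7. reactor-core Gold and reactor-core Red cross → the north bank.
8. reactor-core Gold crosses ← the south bank.
9. reactor-core Blue, reactor-core Gold, and reactor-core Green cross → the north bank.

9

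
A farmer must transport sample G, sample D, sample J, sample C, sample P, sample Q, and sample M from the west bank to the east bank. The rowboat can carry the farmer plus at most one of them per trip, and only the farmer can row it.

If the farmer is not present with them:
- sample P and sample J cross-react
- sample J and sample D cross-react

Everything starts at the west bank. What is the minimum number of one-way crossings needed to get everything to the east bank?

15

Counting alone: the farmer can take at most 1 across per trip to the east bank, so moving all 7 needs at least 7 loaded trips out, with a return between consecutive ones — at least 13 crossings.
The safety rule pushes this higher. Following every safe sequence of crossings, the most of the 7 that can be at the east bank as the rowboat arrives there on crossing 13 is 6 — never all 7.
So no plan with fewer than 15 crossings exists, and this one achieves 15:
1. Farmer goes to the east bank with sample J.
2. Farmer goes back to the west bank alone.
3. Farmer goes to the east bank with sample G.
4. Farmer goes back to the west bank alone.
5. Farmer goes to the east bank with sample D.
6. Farmer goes back to the west bank with sample J.
7. Farmer goes to the east bank with sample P.
8. Farmer goes back to the west bank alone.
9. Farmer goes to the east bank with sample C.
10. Farmer goes back to the west bank alone.
11. Farmer goes to the east bank with sample Q.
12. Farmer goes back to the west bank alone.
13. Farmer goes to the east bank with sample M.
14. Farmer goes back to the west bank alone.
15. Farmer goes to the east bank with sample J.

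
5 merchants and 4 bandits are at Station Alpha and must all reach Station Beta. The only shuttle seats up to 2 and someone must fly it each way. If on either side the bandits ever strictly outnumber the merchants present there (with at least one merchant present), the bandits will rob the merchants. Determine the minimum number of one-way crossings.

15

Counting alone: each trip to Station Beta takes at most 2 across and each return brings at least 1 back, so after t trips out (and t−1 returns) at most 2t − (t−1) of the 9 are across; that first reaches 9 at t = 8, so at least 15 crossings are needed.
The plan below uses exactly 15 crossings, so it is optimal:
1. 2 bandits → Station Beta.  (Station Alpha: 5M 2B; Station Beta: 0M 2B)
2. 1 bandit ← Station Alpha.  (Station Alpha: 5M 3B; Station Beta: 0M 1B)
3. 2 bandits → Station Beta.  (Station Alpha: 5M 1B; Station Beta: 0M 3B)
4. 1 bandit ← Station Alpha.  (Station Alpha: 5M 2B; Station Beta: 0M 2B)
5. 2 merchants → Station Beta.  (Station Alpha: 3M 2B; Station Beta: 2M 2B)
6. 1 bandit ← Station Alpha.  (Station Alpha: 3M 3B; Station Beta: 2M 1B)
7. 1 merchant and 1 bandit → Station Beta.  (Station Alpha: 2M 2B; Station Beta: 3M 2B)
8. 1 merchant ← Station Alpha.  (Station Alpha: 3M 2B; Station Beta: 2M 2B)
9. 1 merchant and 1 bandit → Station Beta.  (Station Alpha: 2M 1B; Station Beta: 3M 3B)
10. 1 bandit ← Station Alpha.  (Station Alpha: 2M 2B; Station Beta: 3M 2B)
11. 1 merchant and 1 bandit → Station Beta.  (Station Alpha: 1M 1B; Station Beta: 4M 3B)
12. 1 merchant ← Station Alpha.  (Station Alpha: 2M 1B; Station Beta: 3M 3B)
13. 1 merchant and 1 bandit → Station Beta.  (Station Alpha: 1M 0B; Station Beta: 4M 4B)
14. 1 bandit ← Station Alpha.  (Station Alpha: 1M 1B; Station Beta: 4M 3B)
15. 1 merchant and 1 bandit → Station Beta.  (Station Alpha: 0M 0B; Station Beta: 5M 4B)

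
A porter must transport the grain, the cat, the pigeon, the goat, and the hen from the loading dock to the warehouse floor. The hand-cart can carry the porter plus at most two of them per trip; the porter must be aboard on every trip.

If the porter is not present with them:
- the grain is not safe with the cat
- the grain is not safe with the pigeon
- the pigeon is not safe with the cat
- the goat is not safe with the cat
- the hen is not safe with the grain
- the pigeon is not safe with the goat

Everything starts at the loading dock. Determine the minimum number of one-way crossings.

Whatever the first load, the items left behind include a forbidden pair without the porter. No opening move is safe, so no plan exists.

impossible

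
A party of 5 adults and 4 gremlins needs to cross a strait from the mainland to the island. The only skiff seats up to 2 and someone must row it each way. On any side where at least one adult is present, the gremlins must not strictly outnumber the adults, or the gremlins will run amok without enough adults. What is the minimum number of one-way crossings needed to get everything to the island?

15

Counting alone: each trip to the island takes at most 2 across and each return brings at least 1 back, so after t trips out (and t−1 returns) at most 2t − (t−1) of the 9 are across; that first reaches 9 at t = 8, so at least 15 crossings are needed.
The plan below uses exactly 15 crossings, so it is optimal:
1. 2 gremlins → the island.  (the mainland: 5A 2G; the island: 0A 2G)
2. 1 gremlin ← the mainland.  (the mainland: 5A 3G; the island: 0A 1G)
3. 2 gremlins → the island.  (the mainland: 5A 1G; the island: 0A 3G)
4. 1 gremlin ← the mainland.  (the mainland: 5A 2G; the island: 0A 2G)
5. 2 adults → the island.  (the mainland: 3A 2G; the island: 2A 2G)
6. 1 gremlin ← the mainland.  (the mainland: 3A 3G; the island: 2A 1G)
7. 1 adult and 1 gremlin → the island.  (the mainland: 2A 2G; the island: 3A 2G)
8. 1 adult ← the mainland.  (the mainland: 3A 2G; the island: 2A 2G)
9. 1 adult and 1 gremlin → the island.  (the mainland: 2A 1G; the island: 3A 3G)
10. 1 gremlin ← the mainland.  (the mainland: 2A 2G; the island: 3A 2G)
11. 1 adult and 1 gremlin → the island.  (the mainland: 1A 1G; the island: 4A 3G)
12. 1 adult ← the mainland.  (the mainland: 2A 1G; the island: 3A 3G)
13. 1 adult and 1 gremlin → the island.  (the mainland: 1A 0G; the island: 4A 4G)
14. 1 gremlin ← the mainland.  (the mainland: 1A 1G; the island: 4A 3G)
15. 1 adult and 1 gremlin → the island.  (the mainland: 0A 0G; the island: 5A 4G)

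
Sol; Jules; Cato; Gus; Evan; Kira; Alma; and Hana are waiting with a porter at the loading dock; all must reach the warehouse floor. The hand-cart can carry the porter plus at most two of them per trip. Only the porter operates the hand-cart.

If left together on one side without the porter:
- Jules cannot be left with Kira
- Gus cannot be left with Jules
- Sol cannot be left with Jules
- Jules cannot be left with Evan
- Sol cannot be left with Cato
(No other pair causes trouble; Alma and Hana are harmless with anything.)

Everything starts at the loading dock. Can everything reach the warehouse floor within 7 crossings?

Counting alone: the porter can take at most 2 across per trip to the warehouse floor, so moving all 8 needs at least 4 loaded trips out, with a return between consecutive ones — at least 7 crossings.
The safety rule pushes this higher. Following every safe sequence of crossings, the most of the 8 that can be at the warehouse floor as the hand-cart arrives there on crossing 7 is 7 — never all 8.
So the move cannot be finished within 7 crossings. (The shortest complete plan takes 9:)
1. Porter goes to the warehouse floor with Jules and Sol.  [the loading dock: Alma, Cato, Evan, Gus, Hana, Kira | the warehouse floor: Jules, Sol]
2. Porter goes back to the loading dock with Sol.  [the loading dock: Alma, Cato, Evan, Gus, Hana, Kira, Sol | the warehouse floor: Jules]
3. Porter goes to the warehouse floor with Gus and Sol.  [the loading dock: Alma, Cato, Evan, Hana, Kira | the warehouse floor: Gus, Jules, Sol]
4. Porter goes back to the loading dock with Jules.  [the loading dock: Alma, Cato, Evan, Hana, Jules, Kira | the warehouse floor: Gus, Sol]
5. Porter goes to the warehouse floor with Evan and Kira.  [the loading dock: Alma, Cato, Hana, Jules | the warehouse floor: Evan, Gus, Kira, Sol]
6. Porter goes back to the loading dock alone.  [the loading dock: Alma, Cato, Hana, Jules | the warehouse floor: Evan, Gus, Kira, Sol]
7. Porter goes to the warehouse floor with Alma and Hana.  [the loading dock: Cato, Jules | the warehouse floor: Alma, Evan, Gus, Hana, Kira, Sol]
8. Porter goes back to the loading dock alone.  [the loading dock: Cato, Jules | the warehouse floor: Alma, Evan, Gus, Hana, Kira, Sol]
9. Porter goes to the warehouse floor with Cato and Jules.  [the loading dock: — | the warehouse floor: Alma, Cato, Evan, Gus, Hana, Jules, Kira, Sol]

No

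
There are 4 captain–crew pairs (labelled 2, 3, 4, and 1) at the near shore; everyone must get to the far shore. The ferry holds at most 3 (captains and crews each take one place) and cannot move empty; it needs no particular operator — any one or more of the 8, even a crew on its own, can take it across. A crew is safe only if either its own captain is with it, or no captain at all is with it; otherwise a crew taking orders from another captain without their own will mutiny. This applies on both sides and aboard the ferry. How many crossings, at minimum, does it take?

9

Counting alone: each trip to the far shore takes at most 3 across and each return brings at least 1 back, so after t trips out (and t−1 returns) at most 3t − (t−1) of the 8 are across; that first reaches 8 at t = 4, so at least 7 crossings are needed.
The safety rule pushes this higher. Following every safe sequence of crossings, the most of the 8 that can be at the far shore as the ferry arrives there on crossing 7 is 7 — never all 8.
So no plan with fewer than 9 crossings exists, and this one achieves 9:
1. captain 2 and crew 2 cross → the far shore.
2. captain 2 crosses ← the near shore.
3. captain 2, captain 3, and crew 3 cross → the far shore.
4. captain 2 and crew 2 cross ← the near shore.
5. captain 1, captain 2, and captain 4 cross → the far shore.
6. crew 3 crosses ← the near shore.
7. crew 2 and crew 3 cross → the far shore.
8. crew 2 crosses ← the near shore.
9. crew 1, crew 2, and crew 4 cross → the far shore.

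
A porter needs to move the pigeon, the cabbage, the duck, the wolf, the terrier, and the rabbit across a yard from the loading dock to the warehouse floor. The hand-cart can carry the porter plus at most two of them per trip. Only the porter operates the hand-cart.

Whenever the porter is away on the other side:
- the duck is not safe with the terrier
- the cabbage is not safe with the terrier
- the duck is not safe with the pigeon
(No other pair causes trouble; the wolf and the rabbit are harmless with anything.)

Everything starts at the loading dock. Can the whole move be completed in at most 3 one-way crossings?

No

Counting alone: the porter can take at most 2 across per trip to the warehouse floor, so moving all 6 needs at least 3 loaded trips out, with a return between consecutive ones — at least 5 crossings.
Since 3 < 5, 3 crossings cannot be enough. (The shortest complete plan in fact takes 5:)
1. Porter goes to the warehouse floor with the pigeon and the terrier.
2. Porter goes back to the loading dock alone.
3. Porter goes to the warehouse floor with the rabbit and the wolf.
4. Porter goes back to the loading dock alone.
5. Porter goes to the warehouse floor with the cabbage and the duck.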